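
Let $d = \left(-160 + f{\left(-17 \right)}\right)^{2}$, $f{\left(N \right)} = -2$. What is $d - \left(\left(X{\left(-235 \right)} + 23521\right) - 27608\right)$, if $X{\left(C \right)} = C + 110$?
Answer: $30456$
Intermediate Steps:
$X{\left(C \right)} = 110 + C$
$d = 26244$ ($d = \left(-160 - 2\right)^{2} = \left(-162\right)^{2} = 26244$)
$d - \left(\left(X{\left(-235 \right)} + 23521\right) - 27608\right) = 26244 - \left(\left(\left(110 - 235\right) + 23521\right) - 27608\right) = 26244 - \left(\left(-125 + 23521\right) - 27608\right) = 26244 - \left(23396 - 27608\right) = 26244 - -4212 = 26244 + 4212 = 30456$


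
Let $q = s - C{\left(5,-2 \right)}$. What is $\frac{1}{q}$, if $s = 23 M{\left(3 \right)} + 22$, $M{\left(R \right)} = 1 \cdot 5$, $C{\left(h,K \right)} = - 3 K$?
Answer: $\frac{1}{131} \approx 0.0076336$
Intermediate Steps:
$M{\left(R \right)} = 5$
$s = 137$ ($s = 23 \cdot 5 + 22 = 115 + 22 = 137$)
$q = 131$ ($q = 137 - \left(-3\right) \left(-2\right) = 137 - 6 = 131$)
$\frac{1}{q} = \frac{1}{131}$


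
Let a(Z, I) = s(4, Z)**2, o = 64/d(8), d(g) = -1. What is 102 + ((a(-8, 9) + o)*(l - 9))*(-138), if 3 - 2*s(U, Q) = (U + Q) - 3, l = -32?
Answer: -220560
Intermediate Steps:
s(U, Q) = 3 - Q/2 - U/2 (s(U, Q) = 3/2 - ((U + Q) - 3)/2 = 3/2 - ((Q + U) - 3)/2 = 3/2 - (-3 + Q + U)/2 = 3/2 + (3/2 - Q/2 - U/2) = 3 - Q/2 - U/2)
o = -64 (o = 64/(-1) = 64*(-1) = -64)
a(Z, I) = (1 - Z/2)**2 (a(Z, I) = (3 - Z/2 - 1/2*4)**2 = (3 - Z/2 - 2)**2 = (1 - Z/2)**2)
102 + ((a(-8, 9) + o)*(l - 9))*(-138) = 102 + (((-2 - 8)**2/4 - 64)*(-32 - 9))*(-138) = 102 + (((1/4)*(-10)**2 - 64)*(-41))*(-138) = 102 + (((1/4)*100 - 64)*(-41))*(-138) = 102 + ((25 - 64)*(-41))*(-138) = 102 - 39*(-41)*(-138) = 102 + 1599*(-138) = 102 - 220662 = -220560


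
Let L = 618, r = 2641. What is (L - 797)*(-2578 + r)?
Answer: -11277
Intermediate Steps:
(L - 797)*(-2578 + r) = (618 - 797)*(-2578 + 2641) = -179*63 = -11277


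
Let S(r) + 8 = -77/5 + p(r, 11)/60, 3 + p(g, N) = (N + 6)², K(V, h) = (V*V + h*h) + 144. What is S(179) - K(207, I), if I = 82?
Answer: -1492069/30 ≈ -49736.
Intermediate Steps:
K(V, h) = 144 + V² + h² (K(V, h) = (V² + h²) + 144 = 144 + V² + h²)
p(g, N) = -3 + (6 + N)² (p(g, N) = -3 + (N + 6)² = -3 + (6 + N)²)
S(r) = -559/30 (S(r) = -8 + (-77/5 + (-3 + (6 + 11)²)/60) = -8 + (-77*⅕ + (-3 + 17²)*(1/60)) = -8 + (-77/5 + (-3 + 289)*(1/60)) = -8 + (-77/5 + 286*(1/60)) = -8 + (-77/5 + 143/30) = -8 - 319/30 = -559/30)
S(179) - K(207, I) = -559/30 - (144 + 207² + 82²) = -559/30 - (144 + 42849 + 6724) = -559/30 - 1*49717 = -559/30 - 49717 = -1492069/30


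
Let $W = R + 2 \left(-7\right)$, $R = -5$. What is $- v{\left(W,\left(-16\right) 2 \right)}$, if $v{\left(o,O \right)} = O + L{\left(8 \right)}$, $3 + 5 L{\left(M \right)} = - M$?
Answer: $\frac{171}{5} \approx 34.2$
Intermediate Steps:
$L{\left(M \right)} = - \frac{3}{5} - \frac{M}{5}$ ($L{\left(M \right)} = - \frac{3}{5} + \frac{\left(-1\right) M}{5} = - \frac{3}{5} - \frac{M}{5}$)
$W = -19$ ($W = -5 + 2 \left(-7\right) = -5 - 14 = -19$)
$v{\left(o,O \right)} = - \frac{11}{5} + O$ ($v{\left(o,O \right)} = O - \frac{11}{5} = - \frac{11}{5} + O$)
$- v{\left(W,\left(-16\right) 2 \right)} = - (- \frac{11}{5} - 32) = \left(-1\right) \left(- \frac{171}{5}\right) = \frac{171}{5}$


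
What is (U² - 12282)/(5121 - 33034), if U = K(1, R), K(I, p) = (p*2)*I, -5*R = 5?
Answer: 12278/27913 ≈ 0.43987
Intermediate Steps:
R = -1 (R = -⅕*5 = -1)
K(I, p) = 2*I*p (K(I, p) = (2*p)*I = 2*I*p)
U = -2 (U = 2*1*(-1) = -2)
(U² - 12282)/(5121 - 33034) = ((-2)² - 12282)/(5121 - 33034) = (4 - 12282)/(-27913) = -12278*(-1/27913) = 12278/27913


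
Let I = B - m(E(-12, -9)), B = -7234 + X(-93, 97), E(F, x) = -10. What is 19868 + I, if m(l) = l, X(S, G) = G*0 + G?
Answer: 12741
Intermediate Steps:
X(S, G) = G (X(S, G) = 0 + G = G)
B = -7137 (B = -7234 + 97 = -7137)
I = -7127 (I = -7137 - 1*(-10) = -7137 + 10 = -7127)
19868 + I = 19868 - 7127 = 12741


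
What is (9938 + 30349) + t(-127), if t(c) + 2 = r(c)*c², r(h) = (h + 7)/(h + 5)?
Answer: 3425125/61 ≈ 56150.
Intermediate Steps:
r(h) = (7 + h)/(5 + h)
t(c) = -2 + c²*(7 + c)/(5 + c) (t(c) = -2 + ((7 + c)/(5 + c))*c² = -2 + c²*(7 + c)/(5 + c))
(9938 + 30349) + t(-127) = (9938 + 30349) + (-10 - 2*(-127) + (-127)²*(7 - 127))/(5 - 127) = 40287 + (-10 + 254 + 16129*(-120))/(-122) = 40287 - (-10 + 254 - 1935480)/122 = 40287 - 1/122*(-1935236) = 40287 + 967618/61 = 3425125/61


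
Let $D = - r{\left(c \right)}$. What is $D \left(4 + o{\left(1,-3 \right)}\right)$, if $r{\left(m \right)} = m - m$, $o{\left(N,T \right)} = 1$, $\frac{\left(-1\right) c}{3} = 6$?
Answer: $0$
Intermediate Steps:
$c = -18$ ($c = \left(-3\right) 6 = -18$)
$r{\left(m \right)} = 0$
$D = 0$ ($D = \left(-1\right) 0 = 0$)
$D \left(4 + o{\left(1,-3 \right)}\right) = 0 \left(4 + 1\right) = 0 \cdot 5 = 0$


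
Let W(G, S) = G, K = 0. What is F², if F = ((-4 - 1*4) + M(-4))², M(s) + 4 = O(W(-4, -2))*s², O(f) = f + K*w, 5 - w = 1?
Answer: 33362176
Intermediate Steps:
w = 4 (w = 5 - 1*1 = 5 - 1 = 4)
O(f) = f (O(f) = f + 0*4 = f + 0 = f)
M(s) = -4 - 4*s²
F = 5776 (F = ((-4 - 1*4) + (-4 - 4*(-4)²))² = ((-4 - 4) + (-4 - 4*16))² = (-8 + (-4 - 64))² = (-8 - 68)² = (-76)² = 5776)
F² = 5776² = 33362176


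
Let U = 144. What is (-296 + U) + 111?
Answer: -41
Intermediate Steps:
(-296 + U) + 111 = (-296 + 144) + 111 = -152 + 111 = -41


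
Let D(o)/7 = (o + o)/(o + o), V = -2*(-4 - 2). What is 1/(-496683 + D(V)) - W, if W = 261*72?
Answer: -9333535393/496676 ≈ -18792.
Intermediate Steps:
V = 12 (V = -2*(-6) = 12)
D(o) = 7 (D(o) = 7*((o + o)/(o + o)) = 7*((2*o)/((2*o))) = 7*((2*o)*(1/(2*o))) = 7*1 = 7)
W = 18792
1/(-496683 + D(V)) - W = 1/(-496683 + 7) - 1*18792 = 1/(-496676) - 18792 = -1/496676 - 18792 = -9333535393/496676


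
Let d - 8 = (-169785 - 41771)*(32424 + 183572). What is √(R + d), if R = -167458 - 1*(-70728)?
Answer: 3*I*√5077260722 ≈ 2.1376e+5*I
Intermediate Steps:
R = -96730 (R = -167458 + 70728 = -96730)
d = -45695249768 (d = 8 + (-169785 - 41771)*(32424 + 183572) = 8 - 211556*215996 = 8 - 45695249776 = -45695249768)
√(R + d) = √(-96730 - 45695249768) = √(-45695346498) = 3*I*√5077260722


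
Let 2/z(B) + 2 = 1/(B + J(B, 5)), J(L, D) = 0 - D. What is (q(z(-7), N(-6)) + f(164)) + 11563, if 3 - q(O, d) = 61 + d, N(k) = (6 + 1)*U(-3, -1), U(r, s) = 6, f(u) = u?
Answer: 11627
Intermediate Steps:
J(L, D) = -D
z(B) = 2/(-2 + 1/(-5 + B)) (z(B) = 2/(-2 + 1/(B - 1*5)) = 2/(-2 + 1/(B - 5)) = 2/(-2 + 1/(-5 + B)))
N(k) = 42 (N(k) = (6 + 1)*6 = 7*6 = 42)
q(O, d) = -58 - d (q(O, d) = 3 - (61 + d) = 3 + (-61 - d) = -58 - d)
(q(z(-7), N(-6)) + f(164)) + 11563 = ((-58 - 1*42) + 164) + 11563 = ((-58 - 42) + 164) + 11563 = (-100 + 164) + 11563 = 64 + 11563 = 11627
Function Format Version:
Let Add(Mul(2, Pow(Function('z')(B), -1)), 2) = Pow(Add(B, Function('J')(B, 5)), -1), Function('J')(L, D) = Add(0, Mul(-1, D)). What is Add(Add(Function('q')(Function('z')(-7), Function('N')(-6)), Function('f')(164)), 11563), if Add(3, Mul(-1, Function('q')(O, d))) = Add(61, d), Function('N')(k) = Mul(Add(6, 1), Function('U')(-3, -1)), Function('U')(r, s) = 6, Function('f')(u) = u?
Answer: 11627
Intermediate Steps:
Function('J')(L, D) = Mul(-1, D)
Function('z')(B) = Mul(2, Pow(Add(-2, Pow(Add(-5, B), -1)), -1)) (Function('z')(B) = Mul(2, Pow(Add(-2, Pow(Add(B, Mul(-1, 5)), -1)), -1)) = Mul(2, Pow(Add(-2, Pow(Add(B, -5), -1)), -1)) = Mul(2, Pow(Add(-2, Pow(Add(-5, B), -1)), -1)))
Function('N')(k) = 42 (Function('N')(k) = Mul(Add(6, 1), 6) = Mul(7, 6) = 42)
Function('q')(O, d) = Add(-58, Mul(-1, d)) (Function('q')(O, d) = Add(3, Mul(-1, Add(61, d))) = Add(3, Add(-61, Mul(-1, d))) = Add(-58, Mul(-1, d)))
Add(Add(Function('q')(Function('z')(-7), Function('N')(-6)), Function('f')(164)), 11563) = Add(Add(Add(-58, Mul(-1, 42)), 164), 11563) = Add(Add(Add(-58, -42), 164), 11563) = Add(Add(-100, 164), 11563) = Add(64, 11563) = 11627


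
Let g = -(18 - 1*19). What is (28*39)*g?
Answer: 1092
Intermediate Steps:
g = 1 (g = -(18 - 19) = -1*(-1) = 1)
(28*39)*g = (28*39)*1 = 1092*1 = 1092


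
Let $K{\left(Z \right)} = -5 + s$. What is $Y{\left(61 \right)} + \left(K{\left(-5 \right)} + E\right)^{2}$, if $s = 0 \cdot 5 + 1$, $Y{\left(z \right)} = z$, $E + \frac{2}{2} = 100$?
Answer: $9086$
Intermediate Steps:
$E = 99$ ($E = -1 + 100 = 99$)
$s = 1$ ($s = 0 + 1 = 1$)
$K{\left(Z \right)} = -4$ ($K{\left(Z \right)} = -5 + 1 = -4$)
$Y{\left(61 \right)} + \left(K{\left(-5 \right)} + E\right)^{2} = 61 + \left(-4 + 99\right)^{2} = 61 + 95^{2} = 61 + 9025 = 9086$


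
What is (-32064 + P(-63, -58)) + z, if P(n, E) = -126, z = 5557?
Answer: -26633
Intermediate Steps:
(-32064 + P(-63, -58)) + z = (-32064 - 126) + 5557 = -32190 + 5557 = -26633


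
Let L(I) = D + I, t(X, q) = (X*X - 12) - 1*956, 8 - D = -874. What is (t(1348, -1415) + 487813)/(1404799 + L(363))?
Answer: 2303949/1406044 ≈ 1.6386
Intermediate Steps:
D = 882 (D = 8 - 1*(-874) = 8 + 874 = 882)
t(X, q) = -968 + X² (t(X, q) = (X² - 12) - 956 = (-12 + X²) - 956 = -968 + X²)
L(I) = 882 + I
(t(1348, -1415) + 487813)/(1404799 + L(363)) = ((-968 + 1348²) + 487813)/(1404799 + (882 + 363)) = ((-968 + 1817104) + 487813)/(1404799 + 1245) = (1816136 + 487813)/1406044 = 2303949*(1/1406044) = 2303949/1406044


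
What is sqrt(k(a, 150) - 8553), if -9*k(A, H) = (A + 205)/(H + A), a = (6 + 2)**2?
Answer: I*sqrt(3525296258)/642 ≈ 92.483*I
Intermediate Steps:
a = 64 (a = 8**2 = 64)
k(A, H) = -(205 + A)/(9*(A + H)) (k(A, H) = -(A + 205)/(9*(H + A)) = -(205 + A)/(9*(A + H)))
sqrt(k(a, 150) - 8553) = sqrt((-205 - 1*64)/(9*(64 + 150)) - 8553) = sqrt((1/9)*(-205 - 64)/214 - 8553) = sqrt((1/9)*(1/214)*(-269) - 8553) = sqrt(-269/1926 - 8553) = sqrt(-16473347/1926) = I*sqrt(3525296258)/642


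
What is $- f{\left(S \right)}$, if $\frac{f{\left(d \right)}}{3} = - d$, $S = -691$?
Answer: $-2073$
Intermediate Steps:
$f{\left(d \right)} = - 3 d$ ($f{\left(d \right)} = 3 \left(- d\right) = - 3 d$)
$- f{\left(S \right)} = - \left(-3\right) \left(-691\right) = \left(-1\right) 2073 = -2073$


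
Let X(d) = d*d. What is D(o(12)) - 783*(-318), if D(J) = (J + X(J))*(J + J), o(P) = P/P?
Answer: 248998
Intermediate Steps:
o(P) = 1
X(d) = d²
D(J) = 2*J*(J + J²) (D(J) = (J + J²)*(J + J) = (J + J²)*(2*J) = 2*J*(J + J²))
D(o(12)) - 783*(-318) = 2*1²*(1 + 1) - 783*(-318) = 2*1*2 + 248994 = 4 + 248994 = 248998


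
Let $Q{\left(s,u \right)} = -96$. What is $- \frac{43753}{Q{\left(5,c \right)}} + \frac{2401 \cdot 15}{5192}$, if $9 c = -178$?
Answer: $\frac{28827877}{62304} \approx 462.7$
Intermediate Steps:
$c = - \frac{178}{9}$ ($c = \frac{1}{9} \left(-178\right) = - \frac{178}{9} \approx -19.778$)
$- \frac{43753}{Q{\left(5,c \right)}} + \frac{2401 \cdot 15}{5192} = - \frac{43753}{-96} + \frac{2401 \cdot 15}{5192} = \left(-43753\right) \left(- \frac{1}{96}\right) + 36015 \cdot \frac{1}{5192} = \frac{43753}{96} + \frac{36015}{5192} = \frac{28827877}{62304}$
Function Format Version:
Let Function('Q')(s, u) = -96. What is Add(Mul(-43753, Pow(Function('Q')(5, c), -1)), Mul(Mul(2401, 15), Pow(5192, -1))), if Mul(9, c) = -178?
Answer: Rational(28827877, 62304) ≈ 462.70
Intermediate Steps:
c = Rational(-178, 9) (c = Mul(Rational(1, 9), -178) = Rational(-178, 9) ≈ -19.778)
Add(Mul(-43753, Pow(Function('Q')(5, c), -1)), Mul(Mul(2401, 15), Pow(5192, -1))) = Add(Mul(-43753, Pow(-96, -1)), Mul(Mul(2401, 15), Pow(5192, -1))) = Add(Mul(-43753, Rational(-1, 96)), Mul(36015, Rational(1, 5192))) = Add(Rational(43753, 96), Rational(36015, 5192)) = Rational(28827877, 62304)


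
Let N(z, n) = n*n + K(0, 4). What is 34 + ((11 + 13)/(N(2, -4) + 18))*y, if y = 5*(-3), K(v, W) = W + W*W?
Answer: 82/3 ≈ 27.333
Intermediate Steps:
K(v, W) = W + W**2
N(z, n) = 20 + n**2 (N(z, n) = n*n + 4*(1 + 4) = n**2 + 4*5 = n**2 + 20 = 20 + n**2)
y = -15
34 + ((11 + 13)/(N(2, -4) + 18))*y = 34 + ((11 + 13)/((20 + (-4)**2) + 18))*(-15) = 34 + (24/((20 + 16) + 18))*(-15) = 34 + (24/(36 + 18))*(-15) = 34 + (24/54)*(-15) = 34 + (24*(1/54))*(-15) = 34 + (4/9)*(-15) = 34 - 20/3 = 82/3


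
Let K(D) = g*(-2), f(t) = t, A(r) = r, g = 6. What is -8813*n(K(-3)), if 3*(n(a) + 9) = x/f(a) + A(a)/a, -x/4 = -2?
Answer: 705040/9 ≈ 78338.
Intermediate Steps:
x = 8 (x = -4*(-2) = 8)
K(D) = -12 (K(D) = 6*(-2) = -12)
n(a) = -26/3 + 8/(3*a) (n(a) = -9 + (8/a + a/a)/3 = -9 + (8/a + 1)/3 = -9 + (1 + 8/a)/3 = -9 + (⅓ + 8/(3*a)) = -26/3 + 8/(3*a))
-8813*n(K(-3)) = -17626*(4 - 13*(-12))/(3*(-12)) = -17626*(-1)*(4 + 156)/(3*12) = -17626*(-1)*160/(3*12) = -8813*(-80/9) = 705040/9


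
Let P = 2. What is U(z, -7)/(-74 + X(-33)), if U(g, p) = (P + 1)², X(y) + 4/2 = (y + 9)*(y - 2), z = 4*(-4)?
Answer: 9/764 ≈ 0.011780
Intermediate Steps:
z = -16
X(y) = -2 + (-2 + y)*(9 + y) (X(y) = -2 + (y + 9)*(y - 2) = -2 + (9 + y)*(-2 + y) = -2 + (-2 + y)*(9 + y))
U(g, p) = 9 (U(g, p) = (2 + 1)² = 3² = 9)
U(z, -7)/(-74 + X(-33)) = 9/(-74 + (-20 + (-33)² + 7*(-33))) = 9/(-74 + (-20 + 1089 - 231)) = 9/(-74 + 838) = 9/764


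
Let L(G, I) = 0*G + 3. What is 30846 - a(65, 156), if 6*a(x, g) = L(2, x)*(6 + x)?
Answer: 61621/2 ≈ 30811.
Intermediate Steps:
L(G, I) = 3 (L(G, I) = 0 + 3 = 3)
a(x, g) = 3 + x/2 (a(x, g) = (3*(6 + x))/6 = (18 + 3*x)/6 = 3 + x/2)
30846 - a(65, 156) = 30846 - (3 + (1/2)*65) = 30846 - (3 + 65/2) = 30846 - 1*71/2 = 30846 - 71/2 = 61621/2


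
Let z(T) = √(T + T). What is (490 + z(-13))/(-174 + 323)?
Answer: 490/149 + I*√26/149 ≈ 3.2886 + 0.034222*I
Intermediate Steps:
z(T) = √2*√T (z(T) = √(2*T) = √2*√T)
(490 + z(-13))/(-174 + 323) = (490 + √2*√(-13))/(-174 + 323) = (490 + √2*(I*√13))/149 = (490 + I*√26)*(1/149) = 490/149 + I*√26/149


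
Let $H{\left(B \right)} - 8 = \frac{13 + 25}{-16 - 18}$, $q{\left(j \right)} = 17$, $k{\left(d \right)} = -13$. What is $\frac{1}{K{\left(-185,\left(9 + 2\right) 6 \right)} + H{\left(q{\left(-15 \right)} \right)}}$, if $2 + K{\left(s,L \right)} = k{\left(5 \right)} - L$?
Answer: $- \frac{17}{1260} \approx -0.013492$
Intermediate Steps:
$K{\left(s,L \right)} = -15 - L$ ($K{\left(s,L \right)} = -2 - \left(13 + L\right) = -15 - L$)
$H{\left(B \right)} = \frac{117}{17}$ ($H{\left(B \right)} = 8 + \frac{13 + 25}{-16 - 18} = 8 + \frac{38}{-34} = 8 + 38 \left(- \frac{1}{34}\right) = 8 - \frac{19}{17} = \frac{117}{17}$)
$\frac{1}{K{\left(-185,\left(9 + 2\right) 6 \right)} + H{\left(q{\left(-15 \right)} \right)}} = \frac{1}{\left(-15 - \left(9 + 2\right) 6\right) + \frac{117}{17}} = \frac{1}{\left(-15 - 11 \cdot 6\right) + \frac{117}{17}} = \frac{1}{\left(-15 - 66\right) + \frac{117}{17}} = \frac{1}{-81 + \frac{117}{17}} = \frac{1}{- \frac{1260}{17}} = - \frac{17}{1260}$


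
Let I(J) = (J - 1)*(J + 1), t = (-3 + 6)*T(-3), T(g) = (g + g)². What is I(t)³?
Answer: 1586466211247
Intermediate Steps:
T(g) = 4*g² (T(g) = (2*g)² = 4*g²)
t = 108 (t = (-3 + 6)*(4*(-3)²) = 3*(4*9) = 3*36 = 108)
I(J) = (1 + J)*(-1 + J) (I(J) = (-1 + J)*(1 + J) = (1 + J)*(-1 + J))
I(t)³ = (-1 + 108²)³ = (-1 + 11664)³ = 11663³ = 1586466211247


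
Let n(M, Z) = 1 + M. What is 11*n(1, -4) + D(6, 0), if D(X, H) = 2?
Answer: 24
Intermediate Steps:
11*n(1, -4) + D(6, 0) = 11*(1 + 1) + 2 = 11*2 + 2 = 22 + 2 = 24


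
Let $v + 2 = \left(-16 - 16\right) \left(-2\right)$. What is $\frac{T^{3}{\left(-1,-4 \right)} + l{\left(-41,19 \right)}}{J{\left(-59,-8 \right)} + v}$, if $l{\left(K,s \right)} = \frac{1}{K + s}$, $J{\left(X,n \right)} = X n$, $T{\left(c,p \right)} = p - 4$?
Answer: $- \frac{3755}{3916} \approx -0.95889$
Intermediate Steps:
$T{\left(c,p \right)} = -4 + p$
$v = 62$ ($v = -2 + \left(-16 - 16\right) \left(-2\right) = -2 - -64 = -2 + 64 = 62$)
$\frac{T^{3}{\left(-1,-4 \right)} + l{\left(-41,19 \right)}}{J{\left(-59,-8 \right)} + v} = \frac{\left(-4 - 4\right)^{3} + \frac{1}{-41 + 19}}{\left(-59\right) \left(-8\right) + 62} = \frac{\left(-8\right)^{3} + \frac{1}{-22}}{472 + 62} = \frac{-512 - \frac{1}{22}}{534} = \left(- \frac{11265}{22}\right) \frac{1}{534} = - \frac{3755}{3916}$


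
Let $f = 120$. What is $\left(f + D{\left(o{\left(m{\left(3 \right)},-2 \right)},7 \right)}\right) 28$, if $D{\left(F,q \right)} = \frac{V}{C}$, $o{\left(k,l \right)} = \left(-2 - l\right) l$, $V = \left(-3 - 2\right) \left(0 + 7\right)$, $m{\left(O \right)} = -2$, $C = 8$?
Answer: $\frac{6475}{2} \approx 3237.5$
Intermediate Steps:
$V = -35$ ($V = \left(-5\right) 7 = -35$)
$o{\left(k,l \right)} = l \left(-2 - l\right)$
$D{\left(F,q \right)} = - \frac{35}{8}$
$\left(f + D{\left(o{\left(m{\left(3 \right)},-2 \right)},7 \right)}\right) 28 = \left(120 - \frac{35}{8}\right) 28 = \frac{925}{8} \cdot 28 = \frac{6475}{2}$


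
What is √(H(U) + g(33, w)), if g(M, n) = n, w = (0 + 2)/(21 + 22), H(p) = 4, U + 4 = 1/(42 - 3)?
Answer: √7482/43 ≈ 2.0116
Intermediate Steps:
U = -155/39 (U = -4 + 1/(42 - 3) = -4 + 1/39 = -155/39 ≈ -3.9744)
w = 2/43 ≈ 0.046512
√(H(U) + g(33, w)) = √(4 + 2/43) = √(174/43) = √7482/43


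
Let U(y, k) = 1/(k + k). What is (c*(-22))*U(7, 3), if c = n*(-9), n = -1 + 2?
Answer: 33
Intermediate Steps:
U(y, k) = 1/(2*k)
n = 1
c = -9 (c = 1*(-9) = -9)
(c*(-22))*U(7, 3) = (-9*(-22))*((1/2)/3) = 198*((1/2)*(1/3)) = 198*(1/6) = 33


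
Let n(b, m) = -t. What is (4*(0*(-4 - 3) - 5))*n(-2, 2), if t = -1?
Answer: -20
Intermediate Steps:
n(b, m) = 1 (n(b, m) = -1*(-1) = 1)
(4*(0*(-4 - 3) - 5))*n(-2, 2) = (4*(0*(-4 - 3) - 5))*1 = (4*(0*(-7) - 5))*1 = (4*(0 - 5))*1 = (4*(-5))*1 = -20*1 = -20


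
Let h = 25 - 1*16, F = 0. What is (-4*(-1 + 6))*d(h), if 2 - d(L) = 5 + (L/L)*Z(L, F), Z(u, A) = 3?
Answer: 120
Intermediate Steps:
h = 9 (h = 25 - 16 = 9)
d(L) = -6 (d(L) = 2 - (5 + (L/L)*3) = 2 - (5 + 1*3) = 2 - (5 + 3) = 2 - 1*8 = 2 - 8 = -6)
(-4*(-1 + 6))*d(h) = -4*(-1 + 6)*(-6) = -4*5*(-6) = -20*(-6) = 120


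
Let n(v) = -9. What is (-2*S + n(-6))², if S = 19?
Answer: 2209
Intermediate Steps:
(-2*S + n(-6))² = (-2*19 - 9)² = (-38 - 9)² = (-47)² = 2209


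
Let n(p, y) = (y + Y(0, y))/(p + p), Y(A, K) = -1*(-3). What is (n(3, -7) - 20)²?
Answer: 3844/9 ≈ 427.11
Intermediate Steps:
Y(A, K) = 3
n(p, y) = (3 + y)/(2*p) (n(p, y) = (y + 3)/(p + p) = (3 + y)/((2*p)) = (3 + y)*(1/(2*p)) = (3 + y)/(2*p))
(n(3, -7) - 20)² = ((½)*(3 - 7)/3 - 20)² = ((½)*(⅓)*(-4) - 20)² = (-⅔ - 20)² = (-62/3)² = 3844/9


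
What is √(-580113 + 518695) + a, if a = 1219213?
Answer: 1219213 + I*√61418 ≈ 1.2192e+6 + 247.83*I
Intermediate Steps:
√(-580113 + 518695) + a = √(-580113 + 518695) + 1219213 = √(-61418) + 1219213 = I*√61418 + 1219213 = 1219213 + I*√61418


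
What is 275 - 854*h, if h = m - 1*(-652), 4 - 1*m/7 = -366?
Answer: -2768393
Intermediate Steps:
m = 2590 (m = 28 - 7*(-366) = 28 + 2562 = 2590)
h = 3242 (h = 2590 - 1*(-652) = 2590 + 652 = 3242)
275 - 854*h = 275 - 854*3242 = 275 - 2768668 = -2768393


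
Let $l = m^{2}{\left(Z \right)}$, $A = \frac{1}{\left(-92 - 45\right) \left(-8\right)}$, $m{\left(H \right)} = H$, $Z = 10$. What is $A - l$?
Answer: $- \frac{109599}{1096} \approx -99.999$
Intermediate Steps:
$A = \frac{1}{1096}$ ($A = \frac{1}{\left(-137\right) \left(-8\right)} = \frac{1}{1096} \approx 0.00091241$)
$l = 100$ ($l = 10^{2} = 100$)
$A - l = \frac{1}{1096} - 100 = - \frac{109599}{1096}$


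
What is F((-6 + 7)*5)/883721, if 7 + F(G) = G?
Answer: -2/883721 ≈ -2.2632e-6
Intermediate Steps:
F(G) = -7 + G
F((-6 + 7)*5)/883721 = (-7 + (-6 + 7)*5)/883721 = (-7 + 1*5)*(1/883721) = (-7 + 5)*(1/883721) = -2*1/883721 = -2/883721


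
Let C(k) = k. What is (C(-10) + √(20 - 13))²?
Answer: (10 - √7)² ≈ 54.085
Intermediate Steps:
(C(-10) + √(20 - 13))² = (-10 + √(20 - 13))² = (-10 + √7)²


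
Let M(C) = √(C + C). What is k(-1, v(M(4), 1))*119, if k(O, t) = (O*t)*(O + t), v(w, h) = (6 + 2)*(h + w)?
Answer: -67592 - 28560*√2 ≈ -1.0798e+5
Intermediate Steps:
M(C) = √2*√C (M(C) = √(2*C) = √2*√C)
v(w, h) = 8*h + 8*w (v(w, h) = 8*(h + w) = 8*h + 8*w)
k(O, t) = O*t*(O + t)
k(-1, v(M(4), 1))*119 = -(8*1 + 8*(√2*√4))*(-1 + (8*1 + 8*(√2*√4)))*119 = -(8 + 8*(√2*2))*(-1 + (8 + 8*(√2*2)))*119 = -(8 + 8*(2*√2))*(-1 + (8 + 8*(2*√2)))*119 = -(8 + 16*√2)*(-1 + (8 + 16*√2))*119 = -(8 + 16*√2)*(7 + 16*√2)*119 = -(7 + 16*√2)*(8 + 16*√2)*119 = -119*(7 + 16*√2)*(8 + 16*√2)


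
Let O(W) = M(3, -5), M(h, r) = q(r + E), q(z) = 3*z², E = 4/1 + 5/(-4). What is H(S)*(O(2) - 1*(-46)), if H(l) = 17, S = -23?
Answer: 16643/16 ≈ 1040.2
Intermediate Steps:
E = 11/4 (E = 4*1 + 5*(-¼) = 4 - 5/4 = 11/4 ≈ 2.7500)
M(h, r) = 3*(11/4 + r)² (M(h, r) = 3*(r + 11/4)² = 3*(11/4 + r)²)
O(W) = 243/16 (O(W) = 3*(11 + 4*(-5))²/16 = 3*(11 - 20)²/16 = (3/16)*(-9)² = (3/16)*81 = 243/16)
H(S)*(O(2) - 1*(-46)) = 17*(243/16 - 1*(-46)) = 17*(243/16 + 46) = 17*(979/16) = 16643/16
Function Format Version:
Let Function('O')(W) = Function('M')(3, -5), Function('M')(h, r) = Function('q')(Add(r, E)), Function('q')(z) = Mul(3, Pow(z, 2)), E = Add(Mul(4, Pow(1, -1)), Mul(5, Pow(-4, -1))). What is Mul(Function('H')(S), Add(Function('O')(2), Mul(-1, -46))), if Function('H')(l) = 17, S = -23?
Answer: Rational(16643, 16) ≈ 1040.2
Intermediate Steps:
E = Rational(11, 4) (E = Add(Mul(4, 1), Mul(5, Rational(-1, 4))) = Add(4, Rational(-5, 4)) = Rational(11, 4) ≈ 2.7500)
Function('M')(h, r) = Mul(3, Pow(Add(Rational(11, 4), r), 2)) (Function('M')(h, r) = Mul(3, Pow(Add(r, Rational(11, 4)), 2)) = Mul(3, Pow(Add(Rational(11, 4), r), 2)))
Function('O')(W) = Rational(243, 16) (Function('O')(W) = Mul(Rational(3, 16), Pow(Add(11, Mul(4, -5)), 2)) = Mul(Rational(3, 16), Pow(Add(11, -20), 2)) = Mul(Rational(3, 16), Pow(-9, 2)) = Mul(Rational(3, 16), 81) = Rational(243, 16))
Mul(Function('H')(S), Add(Function('O')(2), Mul(-1, -46))) = Mul(17, Add(Rational(243, 16), Mul(-1, -46))) = Mul(17, Add(Rational(243, 16), 46)) = Mul(17, Rational(979, 16)) = Rational(16643, 16)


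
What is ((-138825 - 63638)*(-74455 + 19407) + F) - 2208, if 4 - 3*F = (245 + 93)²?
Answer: 11145142936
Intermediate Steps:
F = -38080 (F = 4/3 - (245 + 93)²/3 = 4/3 - ⅓*338² = 4/3 - ⅓*114244 = 4/3 - 114244/3 = -38080)
((-138825 - 63638)*(-74455 + 19407) + F) - 2208 = ((-138825 - 63638)*(-74455 + 19407) - 38080) - 2208 = (-202463*(-55048) - 38080) - 2208 = (11145183224 - 38080) - 2208 = 11145145144 - 2208 = 11145142936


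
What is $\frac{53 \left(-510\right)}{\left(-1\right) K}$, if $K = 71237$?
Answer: $\frac{27030}{71237} \approx 0.37944$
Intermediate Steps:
$\frac{53 \left(-510\right)}{\left(-1\right) K} = \frac{53 \left(-510\right)}{\left(-1\right) 71237} = - \frac{27030}{-71237} = \left(-27030\right) \left(- \frac{1}{71237}\right) = \frac{27030}{71237}$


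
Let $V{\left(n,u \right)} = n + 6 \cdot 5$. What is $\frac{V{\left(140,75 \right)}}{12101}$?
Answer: $\frac{170}{12101} \approx 0.014048$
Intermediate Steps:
$V{\left(n,u \right)} = 30 + n$ ($V{\left(n,u \right)} = n + 30 = 30 + n$)
$\frac{V{\left(140,75 \right)}}{12101} = \frac{30 + 140}{12101} = 170 \cdot \frac{1}{12101} = \frac{170}{12101}$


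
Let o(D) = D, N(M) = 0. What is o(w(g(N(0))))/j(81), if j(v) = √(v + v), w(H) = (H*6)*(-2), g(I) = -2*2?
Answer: 8*√2/3 ≈ 3.7712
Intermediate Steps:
g(I) = -4
w(H) = -12*H (w(H) = (6*H)*(-2) = -12*H)
j(v) = √2*√v (j(v) = √(2*v) = √2*√v)
o(w(g(N(0))))/j(81) = (-12*(-4))/((√2*√81)) = 48/((√2*9)) = 48/((9*√2)) = 48*(√2/18) = 8*√2/3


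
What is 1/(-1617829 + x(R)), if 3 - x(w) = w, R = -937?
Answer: -1/1616889 ≈ -6.1847e-7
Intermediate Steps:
x(w) = 3 - w
1/(-1617829 + x(R)) = 1/(-1617829 + (3 - 1*(-937))) = 1/(-1617829 + (3 + 937)) = 1/(-1617829 + 940) = 1/(-1616889) = -1/1616889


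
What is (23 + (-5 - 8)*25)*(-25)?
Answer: 7550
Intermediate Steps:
(23 + (-5 - 8)*25)*(-25) = (23 - 13*25)*(-25) = (23 - 325)*(-25) = -302*(-25) = 7550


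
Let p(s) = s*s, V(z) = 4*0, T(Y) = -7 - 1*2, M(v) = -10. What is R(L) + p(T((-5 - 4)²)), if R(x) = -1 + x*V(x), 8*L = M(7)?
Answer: 80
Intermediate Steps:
T(Y) = -9 (T(Y) = -7 - 2 = -9)
V(z) = 0
L = -5/4 (L = (⅛)*(-10) = -5/4 ≈ -1.2500)
R(x) = -1 (R(x) = -1 + x*0 = -1 + 0 = -1)
p(s) = s²
R(L) + p(T((-5 - 4)²)) = -1 + (-9)² = -1 + 81 = 80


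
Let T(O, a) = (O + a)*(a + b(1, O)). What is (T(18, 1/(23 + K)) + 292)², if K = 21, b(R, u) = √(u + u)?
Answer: 601333558849/3748096 ≈ 1.6044e+5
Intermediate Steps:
b(R, u) = √2*√u (b(R, u) = √(2*u) = √2*√u)
T(O, a) = (O + a)*(a + √2*√O)
(T(18, 1/(23 + K)) + 292)² = (((1/(23 + 21))² + 18/(23 + 21) + √2*18^(3/2) + √2*√18/(23 + 21)) + 292)² = (((1/44)² + 18/44 + √2*(54*√2) + √2*(3*√2)/44) + 292)² = (((1/44)² + 18*(1/44) + 108 + √2*(3*√2)/44) + 292)² = ((1/1936 + 9/22 + 108 + 3/22) + 292)² = (210145/1936 + 292)² = (775457/1936)² = 601333558849/3748096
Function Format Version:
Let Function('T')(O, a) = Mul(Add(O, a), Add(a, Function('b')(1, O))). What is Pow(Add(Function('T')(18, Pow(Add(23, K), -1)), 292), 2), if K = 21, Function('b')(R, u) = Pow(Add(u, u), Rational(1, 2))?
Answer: Rational(601333558849, 3748096) ≈ 1.6044e+5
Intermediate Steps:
Function('b')(R, u) = Mul(Pow(2, Rational(1, 2)), Pow(u, Rational(1, 2))) (Function('b')(R, u) = Pow(Mul(2, u), Rational(1, 2)) = Mul(Pow(2, Rational(1, 2)), Pow(u, Rational(1, 2))))
Function('T')(O, a) = Mul(Add(O, a), Add(a, Mul(Pow(2, Rational(1, 2)), Pow(O, Rational(1, 2)))))
Pow(Add(Function('T')(18, Pow(Add(23, K), -1)), 292), 2) = Pow(Add(Add(Pow(Pow(Add(23, 21), -1), 2), Mul(18, Pow(Add(23, 21), -1)), Mul(Pow(2, Rational(1, 2)), Pow(18, Rational(3, 2))), Mul(Pow(Add(23, 21), -1), Pow(2, Rational(1, 2)), Pow(18, Rational(1, 2)))), 292), 2) = Pow(Add(Add(Pow(Pow(44, -1), 2), Mul(18, Pow(44, -1)), Mul(Pow(2, Rational(1, 2)), Mul(54, Pow(2, Rational(1, 2)))), Mul(Pow(44, -1), Pow(2, Rational(1, 2)), Mul(3, Pow(2, Rational(1, 2))))), 292), 2) = Pow(Add(Add(Pow(Rational(1, 44), 2), Mul(18, Rational(1, 44)), 108, Mul(Rational(1, 44), Pow(2, Rational(1, 2)), Mul(3, Pow(2, Rational(1, 2))))), 292), 2) = Pow(Add(Add(Rational(1, 1936), Rational(9, 22), 108, Rational(3, 22)), 292), 2) = Pow(Add(Rational(210145, 1936), 292), 2) = Pow(Rational(775457, 1936), 2) = Rational(601333558849, 3748096)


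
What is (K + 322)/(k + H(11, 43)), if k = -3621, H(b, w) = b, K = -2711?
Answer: 2389/3610 ≈ 0.66177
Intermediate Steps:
(K + 322)/(k + H(11, 43)) = (-2711 + 322)/(-3621 + 11) = -2389/(-3610) = -2389*(-1/3610) = 2389/3610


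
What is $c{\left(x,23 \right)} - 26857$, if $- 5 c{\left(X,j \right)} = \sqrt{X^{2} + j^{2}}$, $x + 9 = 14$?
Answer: $-26857 - \frac{\sqrt{554}}{5} \approx -26862.0$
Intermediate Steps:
$x = 5$ ($x = -9 + 14 = 5$)
$c{\left(X,j \right)} = - \frac{\sqrt{X^{2} + j^{2}}}{5}$
$c{\left(x,23 \right)} - 26857 = - \frac{\sqrt{5^{2} + 23^{2}}}{5} - 26857 = - \frac{\sqrt{25 + 529}}{5} - 26857 = - \frac{\sqrt{554}}{5} - 26857 = -26857 - \frac{\sqrt{554}}{5}$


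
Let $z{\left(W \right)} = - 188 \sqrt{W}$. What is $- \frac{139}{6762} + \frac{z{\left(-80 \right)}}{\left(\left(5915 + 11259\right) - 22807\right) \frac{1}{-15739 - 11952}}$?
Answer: $- \frac{139}{6762} - \frac{20823632 i \sqrt{5}}{5633} \approx -0.020556 - 8266.1 i$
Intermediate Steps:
$- \frac{139}{6762} + \frac{z{\left(-80 \right)}}{\left(\left(5915 + 11259\right) - 22807\right) \frac{1}{-15739 - 11952}} = - \frac{139}{6762} + \frac{\left(-188\right) \sqrt{-80}}{\left(\left(5915 + 11259\right) - 22807\right) \frac{1}{-15739 - 11952}} = \left(-139\right) \frac{1}{6762} + \frac{\left(-188\right) 4 i \sqrt{5}}{\left(17174 - 22807\right) \frac{1}{-27691}} = - \frac{139}{6762} + \frac{\left(-752\right) i \sqrt{5}}{\left(-5633\right) \left(- \frac{1}{27691}\right)} = - \frac{139}{6762} + \frac{\left(-752\right) i \sqrt{5}}{\frac{5633}{27691}} = - \frac{139}{6762} + - 752 i \sqrt{5} \cdot \frac{27691}{5633} = - \frac{139}{6762} - \frac{20823632 i \sqrt{5}}{5633}$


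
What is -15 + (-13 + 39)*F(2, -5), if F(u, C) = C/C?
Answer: 11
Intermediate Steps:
F(u, C) = 1
-15 + (-13 + 39)*F(2, -5) = -15 + (-13 + 39)*1 = -15 + 26*1 = -15 + 26 = 11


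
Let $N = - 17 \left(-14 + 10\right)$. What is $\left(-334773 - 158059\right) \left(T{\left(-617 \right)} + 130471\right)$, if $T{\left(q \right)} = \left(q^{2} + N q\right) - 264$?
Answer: $-231108638080$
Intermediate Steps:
$N = 68$ ($N = \left(-17\right) \left(-4\right) = 68$)
$T{\left(q \right)} = -264 + q^{2} + 68 q$ ($T{\left(q \right)} = \left(q^{2} + 68 q\right) - 264 = -264 + q^{2} + 68 q$)
$\left(-334773 - 158059\right) \left(T{\left(-617 \right)} + 130471\right) = \left(-334773 - 158059\right) \left(\left(-264 + \left(-617\right)^{2} + 68 \left(-617\right)\right) + 130471\right) = - 492832 \left(\left(-264 + 380689 - 41956\right) + 130471\right) = - 492832 \left(338469 + 130471\right) = \left(-492832\right) 468940 = -231108638080$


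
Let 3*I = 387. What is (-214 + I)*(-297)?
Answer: 25245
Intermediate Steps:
I = 129 (I = (⅓)*387 = 129)
(-214 + I)*(-297) = (-214 + 129)*(-297) = -85*(-297) = 25245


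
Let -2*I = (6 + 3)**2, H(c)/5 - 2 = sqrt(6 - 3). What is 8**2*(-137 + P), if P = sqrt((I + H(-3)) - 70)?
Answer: -8768 + 32*I*sqrt(402 - 20*sqrt(3)) ≈ -8768.0 + 613.33*I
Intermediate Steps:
H(c) = 10 + 5*sqrt(3) (H(c) = 10 + 5*sqrt(6 - 3) = 10 + 5*sqrt(3))
I = -81/2 (I = -(6 + 3)**2/2 = -1/2*9**2 = -1/2*81 = -81/2 ≈ -40.500)
P = sqrt(-201/2 + 5*sqrt(3)) (P = sqrt((-81/2 + (10 + 5*sqrt(3))) - 70) = sqrt((-61/2 + 5*sqrt(3)) - 70) = sqrt(-201/2 + 5*sqrt(3)) ≈ 9.5833*I)
8**2*(-137 + P) = 8**2*(-137 + sqrt(-402 + 20*sqrt(3))/2) = 64*(-137 + sqrt(-402 + 20*sqrt(3))/2) = -8768 + 32*sqrt(-402 + 20*sqrt(3))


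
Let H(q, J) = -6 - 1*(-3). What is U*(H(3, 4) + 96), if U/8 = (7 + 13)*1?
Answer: 14880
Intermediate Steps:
H(q, J) = -3 (H(q, J) = -6 + 3 = -3)
U = 160 (U = 8*((7 + 13)*1) = 8*(20*1) = 8*20 = 160)
U*(H(3, 4) + 96) = 160*(-3 + 96) = 160*93 = 14880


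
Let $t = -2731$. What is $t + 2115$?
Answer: $-616$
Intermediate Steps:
$t + 2115 = -2731 + 2115 = -616$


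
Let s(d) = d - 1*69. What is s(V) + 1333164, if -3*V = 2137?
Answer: 3997148/3 ≈ 1.3324e+6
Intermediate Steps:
V = -2137/3 (V = -⅓*2137 = -2137/3 ≈ -712.33)
s(d) = -69 + d (s(d) = d - 69 = -69 + d)
s(V) + 1333164 = (-69 - 2137/3) + 1333164 = -2344/3 + 1333164 = 3997148/3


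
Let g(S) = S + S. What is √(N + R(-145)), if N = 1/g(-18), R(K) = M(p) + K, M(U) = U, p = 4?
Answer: I*√5077/6 ≈ 11.876*I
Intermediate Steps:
g(S) = 2*S
R(K) = 4 + K
N = -1/36 (N = 1/(2*(-18)) = 1/(-36) = -1/36 ≈ -0.027778)
√(N + R(-145)) = √(-1/36 + (4 - 145)) = √(-1/36 - 141) = √(-5077/36) = I*√5077/6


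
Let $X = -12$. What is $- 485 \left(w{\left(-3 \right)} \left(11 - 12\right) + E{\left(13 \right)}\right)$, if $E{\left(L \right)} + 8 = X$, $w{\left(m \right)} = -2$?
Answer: $8730$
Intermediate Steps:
$E{\left(L \right)} = -20$ ($E{\left(L \right)} = -8 - 12 = -20$)
$- 485 \left(w{\left(-3 \right)} \left(11 - 12\right) + E{\left(13 \right)}\right) = - 485 \left(- 2 \left(11 - 12\right) - 20\right) = - 485 \left(\left(-2\right) \left(-1\right) - 20\right) = - 485 \left(2 - 20\right) = \left(-485\right) \left(-18\right) = 8730$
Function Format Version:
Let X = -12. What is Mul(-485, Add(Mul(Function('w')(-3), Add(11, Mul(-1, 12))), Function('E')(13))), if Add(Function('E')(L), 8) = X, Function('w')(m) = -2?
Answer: 8730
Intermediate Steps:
Function('E')(L) = -20 (Function('E')(L) = Add(-8, -12) = -20)
Mul(-485, Add(Mul(Function('w')(-3), Add(11, Mul(-1, 12))), Function('E')(13))) = Mul(-485, Add(Mul(-2, Add(11, Mul(-1, 12))), -20)) = Mul(-485, Add(Mul(-2, Add(11, -12)), -20)) = Mul(-485, Add(Mul(-2, -1), -20)) = Mul(-485, Add(2, -20)) = Mul(-485, -18) = 8730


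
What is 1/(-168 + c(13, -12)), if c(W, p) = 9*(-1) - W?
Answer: -1/190 ≈ -0.0052632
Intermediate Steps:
c(W, p) = -9 - W
1/(-168 + c(13, -12)) = 1/(-168 + (-9 - 1*13)) = 1/(-168 + (-9 - 13)) = 1/(-168 - 22) = 1/(-190) = -1/190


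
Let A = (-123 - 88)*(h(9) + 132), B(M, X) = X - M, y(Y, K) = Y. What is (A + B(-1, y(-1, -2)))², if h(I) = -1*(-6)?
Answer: 847857924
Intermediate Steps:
h(I) = 6
A = -29118 (A = (-123 - 88)*(6 + 132) = -211*138 = -29118)
(A + B(-1, y(-1, -2)))² = (-29118 + (-1 - 1*(-1)))² = (-29118 + (-1 + 1))² = (-29118 + 0)² = (-29118)² = 847857924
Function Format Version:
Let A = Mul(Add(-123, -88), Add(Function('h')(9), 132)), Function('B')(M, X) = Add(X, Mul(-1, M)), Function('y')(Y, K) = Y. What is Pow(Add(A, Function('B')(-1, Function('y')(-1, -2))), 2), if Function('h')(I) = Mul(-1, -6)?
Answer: 847857924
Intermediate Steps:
Function('h')(I) = 6
A = -29118 (A = Mul(Add(-123, -88), Add(6, 132)) = Mul(-211, 138) = -29118)
Pow(Add(A, Function('B')(-1, Function('y')(-1, -2))), 2) = Pow(Add(-29118, Add(-1, Mul(-1, -1))), 2) = Pow(Add(-29118, Add(-1, 1)), 2) = Pow(Add(-29118, 0), 2) = Pow(-29118, 2) = 847857924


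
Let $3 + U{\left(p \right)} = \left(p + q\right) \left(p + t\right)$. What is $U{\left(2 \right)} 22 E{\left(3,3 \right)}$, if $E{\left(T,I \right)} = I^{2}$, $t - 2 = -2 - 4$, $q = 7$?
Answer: $-4158$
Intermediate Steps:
$t = -4$ ($t = 2 - 6 = -4$)
$U{\left(p \right)} = -3 + \left(-4 + p\right) \left(7 + p\right)$ ($U{\left(p \right)} = -3 + \left(p + 7\right) \left(p - 4\right) = -3 + \left(7 + p\right) \left(-4 + p\right) = -3 + \left(-4 + p\right) \left(7 + p\right)$)
$U{\left(2 \right)} 22 E{\left(3,3 \right)} = \left(-31 + 2^{2} + 3 \cdot 2\right) 22 \cdot 3^{2} = \left(-31 + 4 + 6\right) 22 \cdot 9 = \left(-21\right) 22 \cdot 9 = \left(-462\right) 9 = -4158$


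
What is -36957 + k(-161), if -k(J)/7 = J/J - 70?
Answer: -36474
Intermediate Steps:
k(J) = 483 (k(J) = -7*(J/J - 70) = -7*(1 - 70) = -7*(-69) = 483)
-36957 + k(-161) = -36957 + 483 = -36474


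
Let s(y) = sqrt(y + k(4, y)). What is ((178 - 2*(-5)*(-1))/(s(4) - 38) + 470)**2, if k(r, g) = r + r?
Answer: 6944227516/32041 - 6999888*sqrt(3)/32041 ≈ 2.1635e+5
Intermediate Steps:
k(r, g) = 2*r
s(y) = sqrt(8 + y) (s(y) = sqrt(y + 2*4) = sqrt(y + 8) = sqrt(8 + y))
((178 - 2*(-5)*(-1))/(s(4) - 38) + 470)**2 = ((178 - 2*(-5)*(-1))/(sqrt(8 + 4) - 38) + 470)**2 = ((178 + 10*(-1))/(sqrt(12) - 38) + 470)**2 = ((178 - 10)/(2*sqrt(3) - 38) + 470)**2 = (168/(-38 + 2*sqrt(3)) + 470)**2 = (470 + 168/(-38 + 2*sqrt(3)))**2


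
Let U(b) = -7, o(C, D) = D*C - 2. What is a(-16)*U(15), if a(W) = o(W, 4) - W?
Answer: 350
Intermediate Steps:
o(C, D) = -2 + C*D (o(C, D) = C*D - 2 = -2 + C*D)
a(W) = -2 + 3*W (a(W) = (-2 + W*4) - W = (-2 + 4*W) - W = -2 + 3*W)
a(-16)*U(15) = (-2 + 3*(-16))*(-7) = (-2 - 48)*(-7) = -50*(-7) = 350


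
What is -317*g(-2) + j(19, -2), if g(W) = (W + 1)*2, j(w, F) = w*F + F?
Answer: 594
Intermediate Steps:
j(w, F) = F + F*w (j(w, F) = F*w + F = F + F*w)
g(W) = 2 + 2*W (g(W) = (1 + W)*2 = 2 + 2*W)
-317*g(-2) + j(19, -2) = -317*(2 + 2*(-2)) - 2*(1 + 19) = -317*(2 - 4) - 2*20 = -317*(-2) - 40 = 634 - 40 = 594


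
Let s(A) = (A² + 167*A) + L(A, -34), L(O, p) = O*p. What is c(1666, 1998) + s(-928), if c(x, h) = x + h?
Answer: 741424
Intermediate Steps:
s(A) = A² + 133*A (s(A) = (A² + 167*A) + A*(-34) = (A² + 167*A) - 34*A = A² + 133*A)
c(x, h) = h + x
c(1666, 1998) + s(-928) = (1998 + 1666) - 928*(133 - 928) = 3664 - 928*(-795) = 3664 + 737760 = 741424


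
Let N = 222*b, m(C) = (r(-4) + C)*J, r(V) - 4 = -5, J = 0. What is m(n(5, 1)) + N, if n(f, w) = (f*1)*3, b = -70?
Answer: -15540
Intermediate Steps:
r(V) = -1 (r(V) = 4 - 5 = -1)
n(f, w) = 3*f (n(f, w) = f*3 = 3*f)
m(C) = 0 (m(C) = (-1 + C)*0 = 0)
N = -15540 (N = 222*(-70) = -15540)
m(n(5, 1)) + N = 0 - 15540 = -15540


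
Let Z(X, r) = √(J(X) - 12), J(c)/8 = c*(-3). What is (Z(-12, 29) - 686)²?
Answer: 470872 - 2744*√69 ≈ 4.4808e+5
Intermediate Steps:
J(c) = -24*c (J(c) = 8*(c*(-3)) = 8*(-3*c) = -24*c)
Z(X, r) = √(-12 - 24*X) (Z(X, r) = √(-24*X - 12) = √(-12 - 24*X))
(Z(-12, 29) - 686)² = (2*√(-3 - 6*(-12)) - 686)² = (2*√(-3 + 72) - 686)² = (2*√69 - 686)² = (-686 + 2*√69)²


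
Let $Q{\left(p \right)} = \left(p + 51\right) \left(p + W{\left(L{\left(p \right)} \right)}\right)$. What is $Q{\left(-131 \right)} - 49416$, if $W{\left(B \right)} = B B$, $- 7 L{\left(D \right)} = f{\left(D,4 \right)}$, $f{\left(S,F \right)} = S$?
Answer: $- \frac{3280744}{49} \approx -66954.0$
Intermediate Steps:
$L{\left(D \right)} = - \frac{D}{7}$
$W{\left(B \right)} = B^{2}$
$Q{\left(p \right)} = \left(51 + p\right) \left(p + \frac{p^{2}}{49}\right)$ ($Q{\left(p \right)} = \left(p + 51\right) \left(p + \left(- \frac{p}{7}\right)^{2}\right) = \left(51 + p\right) \left(p + \frac{p^{2}}{49}\right)$)
$Q{\left(-131 \right)} - 49416 = \frac{1}{49} \left(-131\right) \left(2499 + \left(-131\right)^{2} + 100 \left(-131\right)\right) - 49416 = \frac{1}{49} \left(-131\right) \left(2499 + 17161 - 13100\right) - 49416 = \frac{1}{49} \left(-131\right) 6560 - 49416 = - \frac{859360}{49} - 49416 = - \frac{3280744}{49}$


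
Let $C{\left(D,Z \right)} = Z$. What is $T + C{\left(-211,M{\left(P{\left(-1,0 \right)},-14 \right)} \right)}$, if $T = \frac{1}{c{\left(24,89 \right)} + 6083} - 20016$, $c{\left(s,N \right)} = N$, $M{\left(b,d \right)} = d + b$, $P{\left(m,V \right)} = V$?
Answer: $- \frac{123625159}{6172} \approx -20030.0$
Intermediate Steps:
$M{\left(b,d \right)} = b + d$
$T = - \frac{123538751}{6172}$ ($T = \frac{1}{89 + 6083} - 20016 = \frac{1}{6172} - 20016 = - \frac{123538751}{6172} \approx -20016.0$)
$T + C{\left(-211,M{\left(P{\left(-1,0 \right)},-14 \right)} \right)} = - \frac{123538751}{6172} + \left(0 - 14\right) = - \frac{123538751}{6172} - 14 = - \frac{123625159}{6172}$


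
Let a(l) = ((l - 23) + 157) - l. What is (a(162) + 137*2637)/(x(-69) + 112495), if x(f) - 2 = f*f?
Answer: 361403/117258 ≈ 3.0821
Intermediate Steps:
a(l) = 134 (a(l) = ((-23 + l) + 157) - l = (134 + l) - l = 134)
x(f) = 2 + f² (x(f) = 2 + f*f = 2 + f²)
(a(162) + 137*2637)/(x(-69) + 112495) = (134 + 137*2637)/((2 + (-69)²) + 112495) = (134 + 361269)/((2 + 4761) + 112495) = 361403/(4763 + 112495) = 361403/117258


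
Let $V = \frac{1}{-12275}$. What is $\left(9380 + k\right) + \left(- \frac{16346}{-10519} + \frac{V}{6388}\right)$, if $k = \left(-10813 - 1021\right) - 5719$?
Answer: $- \frac{6739998208511219}{824823191300} \approx -8171.4$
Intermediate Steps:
$k = -17553$ ($k = -11834 - 5719 = -17553$)
$V = - \frac{1}{12275} \approx -8.1466 \cdot 10^{-5}$
$\left(9380 + k\right) + \left(- \frac{16346}{-10519} + \frac{V}{6388}\right) = \left(9380 - 17553\right) - \left(- \frac{16346}{10519} + \frac{1}{78412700}\right) = -8173 - - \frac{1281733983681}{824823191300} = -8173 + \left(\frac{16346}{10519} - \frac{1}{78412700}\right) = -8173 + \frac{1281733983681}{824823191300} = - \frac{6739998208511219}{824823191300}$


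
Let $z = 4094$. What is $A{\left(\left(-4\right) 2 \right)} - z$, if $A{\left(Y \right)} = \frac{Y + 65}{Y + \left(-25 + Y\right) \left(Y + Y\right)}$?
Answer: $- \frac{2128823}{520} \approx -4093.9$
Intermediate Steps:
$A{\left(Y \right)} = \frac{65 + Y}{Y + 2 Y \left(-25 + Y\right)}$ ($A{\left(Y \right)} = \frac{65 + Y}{Y + \left(-25 + Y\right) 2 Y} = \frac{65 + Y}{Y + 2 Y \left(-25 + Y\right)}$)
$A{\left(\left(-4\right) 2 \right)} - z = \frac{65 - 8}{\left(-4\right) 2 \left(-49 + 2 \left(\left(-4\right) 2\right)\right)} - 4094 = \frac{65 - 8}{\left(-8\right) \left(-49 + 2 \left(-8\right)\right)} - 4094 = \left(- \frac{1}{8}\right) \frac{1}{-49 - 16} \cdot 57 - 4094 = \left(- \frac{1}{8}\right) \frac{1}{-65} \cdot 57 - 4094 = \left(- \frac{1}{8}\right) \left(- \frac{1}{65}\right) 57 - 4094 = \frac{57}{520} - 4094 = - \frac{2128823}{520}$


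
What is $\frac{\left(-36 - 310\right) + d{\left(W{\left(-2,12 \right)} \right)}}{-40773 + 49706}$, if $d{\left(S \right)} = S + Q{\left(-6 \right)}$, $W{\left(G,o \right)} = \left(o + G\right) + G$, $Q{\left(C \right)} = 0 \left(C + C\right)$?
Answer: $- \frac{338}{8933} \approx -0.037837$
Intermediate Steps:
$Q{\left(C \right)} = 0$ ($Q{\left(C \right)} = 0 \cdot 2 C = 0$)
$W{\left(G,o \right)} = o + 2 G$ ($W{\left(G,o \right)} = \left(G + o\right) + G = o + 2 G$)
$d{\left(S \right)} = S$ ($d{\left(S \right)} = S + 0 = S$)
$\frac{\left(-36 - 310\right) + d{\left(W{\left(-2,12 \right)} \right)}}{-40773 + 49706} = \frac{\left(-36 - 310\right) + \left(12 + 2 \left(-2\right)\right)}{-40773 + 49706} = \frac{\left(-36 - 310\right) + \left(12 - 4\right)}{8933} = \left(-346 + 8\right) \frac{1}{8933} = \left(-338\right) \frac{1}{8933} = - \frac{338}{8933}$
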